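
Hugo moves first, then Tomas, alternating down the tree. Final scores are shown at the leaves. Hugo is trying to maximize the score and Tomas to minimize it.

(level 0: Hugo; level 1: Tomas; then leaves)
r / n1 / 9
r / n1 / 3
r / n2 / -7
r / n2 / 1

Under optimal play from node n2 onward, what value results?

n2 (Tomas): min(-7, 1) = -7

-7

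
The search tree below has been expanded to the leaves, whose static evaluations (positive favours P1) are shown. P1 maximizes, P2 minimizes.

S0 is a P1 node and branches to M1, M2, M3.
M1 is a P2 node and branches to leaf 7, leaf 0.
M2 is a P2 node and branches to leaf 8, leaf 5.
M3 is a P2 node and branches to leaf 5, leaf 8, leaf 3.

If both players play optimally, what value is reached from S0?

M1 (P2): min(7, 0) = 0
M2 (P2): min(8, 5) = 5
M3 (P2): min(5, 8, 3) = 3
S0 (P1): max(0, 5, 3) = 5

5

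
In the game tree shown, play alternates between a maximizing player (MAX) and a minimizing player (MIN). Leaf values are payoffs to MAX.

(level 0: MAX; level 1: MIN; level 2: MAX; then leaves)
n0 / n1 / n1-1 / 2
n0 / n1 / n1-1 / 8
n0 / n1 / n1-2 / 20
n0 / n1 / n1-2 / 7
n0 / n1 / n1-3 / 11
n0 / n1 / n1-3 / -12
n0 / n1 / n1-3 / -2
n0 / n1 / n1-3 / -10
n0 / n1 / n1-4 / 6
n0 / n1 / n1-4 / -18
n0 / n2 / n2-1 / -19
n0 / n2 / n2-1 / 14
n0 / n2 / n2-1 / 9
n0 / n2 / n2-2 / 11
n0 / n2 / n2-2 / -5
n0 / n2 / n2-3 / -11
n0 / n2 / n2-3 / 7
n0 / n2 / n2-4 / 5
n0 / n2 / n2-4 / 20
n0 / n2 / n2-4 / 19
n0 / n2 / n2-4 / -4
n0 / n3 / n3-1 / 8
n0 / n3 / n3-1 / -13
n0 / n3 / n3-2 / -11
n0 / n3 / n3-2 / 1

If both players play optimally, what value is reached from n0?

n1-1 (MAX): max(2, 8) = 8
n1-2 (MAX): max(20, 7) = 20
n1-3 (MAX): max(11, -12, -2, -10) = 11
n1-4 (MAX): max(6, -18) = 6
n1 (MIN): min(8, 20, 11, 6) = 6
n2-1 (MAX): max(-19, 14, 9) = 14
n2-2 (MAX): max(11, -5) = 11
n2-3 (MAX): max(-11, 7) = 7
n2-4 (MAX): max(5, 20, 19, -4) = 20
n2 (MIN): min(14, 11, 7, 20) = 7
n3-1 (MAX): max(8, -13) = 8
n3-2 (MAX): max(-11, 1) = 1
n3 (MIN): min(8, 1) = 1
n0 (MAX): max(6, 7, 1) = 7

7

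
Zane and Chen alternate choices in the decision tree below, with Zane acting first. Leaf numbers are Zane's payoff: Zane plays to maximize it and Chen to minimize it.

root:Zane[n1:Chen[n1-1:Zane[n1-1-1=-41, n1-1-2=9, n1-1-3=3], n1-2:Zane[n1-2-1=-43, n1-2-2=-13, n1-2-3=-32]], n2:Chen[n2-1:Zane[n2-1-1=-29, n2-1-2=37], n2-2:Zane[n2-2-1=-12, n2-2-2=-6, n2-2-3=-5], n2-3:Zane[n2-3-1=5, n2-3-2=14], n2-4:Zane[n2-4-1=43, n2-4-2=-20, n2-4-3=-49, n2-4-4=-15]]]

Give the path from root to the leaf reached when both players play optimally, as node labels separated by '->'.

root -> n2 -> n2-2 -> n2-2-3

n1-1 (Zane): max(-41, 9, 3) = 9
n1-2 (Zane): max(-43, -13, -32) = -13
n1 (Chen): min(9, -13) = -13
n2-1 (Zane): max(-29, 37) = 37
n2-2 (Zane): max(-12, -6, -5) = -5
n2-3 (Zane): max(5, 14) = 14
n2-4 (Zane): max(43, -20, -49, -15) = 43
n2 (Chen): min(37, -5, 14, 43) = -5
root (Zane): max(-13, -5) = -5
At root, Zane picks n2 (highest: -5).
At n2, Chen picks n2-2 (lowest: -5).
At n2-2, Zane picks n2-2-3 (highest: -5).
Terminal value -5.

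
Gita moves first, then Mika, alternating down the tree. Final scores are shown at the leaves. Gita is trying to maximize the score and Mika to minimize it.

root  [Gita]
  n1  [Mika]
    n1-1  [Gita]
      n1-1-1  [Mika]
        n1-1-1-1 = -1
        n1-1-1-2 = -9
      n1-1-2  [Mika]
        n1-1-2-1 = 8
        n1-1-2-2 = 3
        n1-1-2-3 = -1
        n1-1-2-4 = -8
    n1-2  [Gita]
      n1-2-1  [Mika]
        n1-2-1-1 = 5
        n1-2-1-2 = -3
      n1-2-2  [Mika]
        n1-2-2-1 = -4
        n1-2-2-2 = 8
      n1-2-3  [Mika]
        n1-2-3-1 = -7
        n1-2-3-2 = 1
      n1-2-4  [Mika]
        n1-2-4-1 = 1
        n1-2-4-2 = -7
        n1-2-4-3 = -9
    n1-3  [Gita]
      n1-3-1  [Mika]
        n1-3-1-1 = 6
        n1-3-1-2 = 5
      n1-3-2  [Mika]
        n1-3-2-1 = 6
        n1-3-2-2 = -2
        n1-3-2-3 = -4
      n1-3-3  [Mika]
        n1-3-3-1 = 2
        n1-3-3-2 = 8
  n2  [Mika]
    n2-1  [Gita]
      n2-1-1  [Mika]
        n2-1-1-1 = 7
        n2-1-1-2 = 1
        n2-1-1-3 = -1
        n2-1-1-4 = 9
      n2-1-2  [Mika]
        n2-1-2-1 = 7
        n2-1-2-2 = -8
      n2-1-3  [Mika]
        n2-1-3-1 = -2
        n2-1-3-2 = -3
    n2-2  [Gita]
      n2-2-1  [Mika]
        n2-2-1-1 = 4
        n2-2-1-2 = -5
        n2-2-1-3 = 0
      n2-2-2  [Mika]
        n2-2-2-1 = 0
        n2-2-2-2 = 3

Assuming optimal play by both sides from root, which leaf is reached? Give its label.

n2-1-1-3

n1-1-1 (Mika): min(-1, -9) = -9
n1-1-2 (Mika): min(8, 3, -1, -8) = -8
n1-1 (Gita): max(-9, -8) = -8
n1-2-1 (Mika): min(5, -3) = -3
n1-2-2 (Mika): min(-4, 8) = -4
n1-2-3 (Mika): min(-7, 1) = -7
n1-2-4 (Mika): min(1, -7, -9) = -9
n1-2 (Gita): max(-3, -4, -7, -9) = -3
n1-3-1 (Mika): min(6, 5) = 5
n1-3-2 (Mika): min(6, -2, -4) = -4
n1-3-3 (Mika): min(2, 8) = 2
n1-3 (Gita): max(5, -4, 2) = 5
n1 (Mika): min(-8, -3, 5) = -8
n2-1-1 (Mika): min(7, 1, -1, 9) = -1
n2-1-2 (Mika): min(7, -8) = -8
n2-1-3 (Mika): min(-2, -3) = -3
n2-1 (Gita): max(-1, -8, -3) = -1
n2-2-1 (Mika): min(4, -5, 0) = -5
n2-2-2 (Mika): min(0, 3) = 0
n2-2 (Gita): max(-5, 0) = 0
n2 (Mika): min(-1, 0) = -1
root (Gita): max(-8, -1) = -1
At root, Gita picks n2 (highest: -1).
At n2, Mika picks n2-1 (lowest: -1).
At n2-1, Gita picks n2-1-1 (highest: -1).
At n2-1-1, Mika picks n2-1-1-3 (lowest: -1).
Terminal value -1.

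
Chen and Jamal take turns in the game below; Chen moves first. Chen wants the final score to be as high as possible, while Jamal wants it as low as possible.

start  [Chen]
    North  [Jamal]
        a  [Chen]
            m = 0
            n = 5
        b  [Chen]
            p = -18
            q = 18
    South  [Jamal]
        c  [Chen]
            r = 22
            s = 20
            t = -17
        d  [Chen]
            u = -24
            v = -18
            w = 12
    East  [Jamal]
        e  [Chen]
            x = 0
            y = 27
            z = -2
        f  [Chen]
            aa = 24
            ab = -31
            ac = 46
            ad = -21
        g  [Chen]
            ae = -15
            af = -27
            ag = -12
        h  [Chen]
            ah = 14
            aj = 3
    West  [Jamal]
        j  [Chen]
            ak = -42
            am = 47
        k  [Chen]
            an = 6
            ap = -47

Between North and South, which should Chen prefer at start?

South

a (Chen): max(0, 5) = 5
b (Chen): max(-18, 18) = 18
North (Jamal): min(5, 18) = 5
c (Chen): max(22, 20, -17) = 22
d (Chen): max(-24, -18, 12) = 12
South (Jamal): min(22, 12) = 12
Chen prefers the higher value; North=5, South=12. South is better since 12 > 5.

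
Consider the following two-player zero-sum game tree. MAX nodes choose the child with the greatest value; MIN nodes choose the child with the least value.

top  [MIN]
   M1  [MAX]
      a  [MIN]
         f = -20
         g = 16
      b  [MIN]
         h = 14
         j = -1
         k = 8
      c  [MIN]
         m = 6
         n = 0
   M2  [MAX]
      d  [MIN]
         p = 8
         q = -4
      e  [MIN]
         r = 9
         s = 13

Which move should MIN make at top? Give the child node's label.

a (MIN): min(-20, 16) = -20
b (MIN): min(14, -1, 8) = -1
c (MIN): min(6, 0) = 0
M1 (MAX): max(-20, -1, 0) = 0
d (MIN): min(8, -4) = -4
e (MIN): min(9, 13) = 9
M2 (MAX): max(-4, 9) = 9
top (MIN): min(0, 9) = 0
MIN at top wants the lowest of {M1=0, M2=9}, so chooses M1.

M1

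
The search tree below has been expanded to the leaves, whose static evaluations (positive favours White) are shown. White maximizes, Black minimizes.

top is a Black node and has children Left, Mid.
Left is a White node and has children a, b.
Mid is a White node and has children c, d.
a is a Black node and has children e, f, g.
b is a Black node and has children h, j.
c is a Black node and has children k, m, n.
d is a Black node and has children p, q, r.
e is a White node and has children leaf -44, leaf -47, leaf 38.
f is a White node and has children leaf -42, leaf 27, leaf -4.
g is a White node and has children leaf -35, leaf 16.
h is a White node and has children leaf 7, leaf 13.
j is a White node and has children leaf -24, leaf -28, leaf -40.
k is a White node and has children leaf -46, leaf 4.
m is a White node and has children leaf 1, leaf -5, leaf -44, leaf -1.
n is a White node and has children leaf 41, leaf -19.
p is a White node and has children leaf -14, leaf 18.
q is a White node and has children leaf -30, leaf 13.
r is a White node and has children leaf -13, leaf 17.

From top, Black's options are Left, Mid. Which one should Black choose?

Mid

e (White): max(-44, -47, 38) = 38
f (White): max(-42, 27, -4) = 27
g (White): max(-35, 16) = 16
a (Black): min(38, 27, 16) = 16
h (White): max(7, 13) = 13
j (White): max(-24, -28, -40) = -24
b (Black): min(13, -24) = -24
Left (White): max(16, -24) = 16
k (White): max(-46, 4) = 4
m (White): max(1, -5, -44, -1) = 1
n (White): max(41, -19) = 41
c (Black): min(4, 1, 41) = 1
p (White): max(-14, 18) = 18
q (White): max(-30, 13) = 13
r (White): max(-13, 17) = 17
d (Black): min(18, 13, 17) = 13
Mid (White): max(1, 13) = 13
top (Black): min(16, 13) = 13
Black at top wants the lowest of {Left=16, Mid=13}, so chooses Mid.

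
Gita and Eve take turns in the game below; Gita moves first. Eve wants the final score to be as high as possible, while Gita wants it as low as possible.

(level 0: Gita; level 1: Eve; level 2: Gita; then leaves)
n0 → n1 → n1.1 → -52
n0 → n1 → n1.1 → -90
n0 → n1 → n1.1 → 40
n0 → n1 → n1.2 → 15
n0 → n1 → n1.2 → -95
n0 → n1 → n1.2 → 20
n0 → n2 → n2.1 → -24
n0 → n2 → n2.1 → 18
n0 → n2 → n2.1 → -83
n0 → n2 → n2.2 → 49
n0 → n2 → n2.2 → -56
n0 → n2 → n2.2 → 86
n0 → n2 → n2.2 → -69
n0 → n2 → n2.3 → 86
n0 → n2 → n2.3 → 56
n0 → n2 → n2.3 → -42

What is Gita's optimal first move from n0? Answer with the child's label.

n1.1 (Gita): min(-52, -90, 40) = -90
n1.2 (Gita): min(15, -95, 20) = -95
n1 (Eve): max(-90, -95) = -90
n2.1 (Gita): min(-24, 18, -83) = -83
n2.2 (Gita): min(49, -56, 86, -69) = -69
n2.3 (Gita): min(86, 56, -42) = -42
n2 (Eve): max(-83, -69, -42) = -42
n0 (Gita): min(-90, -42) = -90
Gita at n0 wants the lowest of {n1=-90, n2=-42}, so chooses n1.

n1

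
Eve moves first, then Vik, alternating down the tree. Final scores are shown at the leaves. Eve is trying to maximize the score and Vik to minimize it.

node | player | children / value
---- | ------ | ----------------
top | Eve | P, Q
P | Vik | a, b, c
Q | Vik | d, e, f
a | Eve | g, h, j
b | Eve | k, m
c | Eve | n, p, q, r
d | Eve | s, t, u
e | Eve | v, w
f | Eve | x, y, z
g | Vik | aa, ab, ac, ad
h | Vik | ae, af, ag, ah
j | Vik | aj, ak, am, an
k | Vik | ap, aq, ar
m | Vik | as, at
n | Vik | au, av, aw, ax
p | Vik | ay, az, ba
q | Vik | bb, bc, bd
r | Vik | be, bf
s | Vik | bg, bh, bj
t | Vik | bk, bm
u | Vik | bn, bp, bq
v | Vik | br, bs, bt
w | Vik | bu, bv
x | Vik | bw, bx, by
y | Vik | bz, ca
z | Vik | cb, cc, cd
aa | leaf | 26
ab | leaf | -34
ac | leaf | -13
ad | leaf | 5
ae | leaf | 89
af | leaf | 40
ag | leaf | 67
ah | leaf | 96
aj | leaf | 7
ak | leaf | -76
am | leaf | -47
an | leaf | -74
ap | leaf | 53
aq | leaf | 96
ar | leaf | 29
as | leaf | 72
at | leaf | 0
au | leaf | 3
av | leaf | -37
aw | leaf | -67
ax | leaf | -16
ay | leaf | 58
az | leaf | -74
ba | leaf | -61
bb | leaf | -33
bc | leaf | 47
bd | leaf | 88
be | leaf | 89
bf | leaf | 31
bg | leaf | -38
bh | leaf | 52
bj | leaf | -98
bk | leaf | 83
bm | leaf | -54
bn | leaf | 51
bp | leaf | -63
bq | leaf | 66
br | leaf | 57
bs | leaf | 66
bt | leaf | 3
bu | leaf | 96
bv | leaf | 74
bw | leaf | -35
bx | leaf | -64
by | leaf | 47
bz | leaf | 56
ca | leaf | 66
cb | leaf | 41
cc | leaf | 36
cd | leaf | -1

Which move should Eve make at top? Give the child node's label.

g (Vik): min(26, -34, -13, 5) = -34
h (Vik): min(89, 40, 67, 96) = 40
j (Vik): min(7, -76, -47, -74) = -76
a (Eve): max(-34, 40, -76) = 40
k (Vik): min(53, 96, 29) = 29
m (Vik): min(72, 0) = 0
b (Eve): max(29, 0) = 29
n (Vik): min(3, -37, -67, -16) = -67
p (Vik): min(58, -74, -61) = -74
q (Vik): min(-33, 47, 88) = -33
r (Vik): min(89, 31) = 31
c (Eve): max(-67, -74, -33, 31) = 31
P (Vik): min(40, 29, 31) = 29
s (Vik): min(-38, 52, -98) = -98
t (Vik): min(83, -54) = -54
u (Vik): min(51, -63, 66) = -63
d (Eve): max(-98, -54, -63) = -54
v (Vik): min(57, 66, 3) = 3
w (Vik): min(96, 74) = 74
e (Eve): max(3, 74) = 74
x (Vik): min(-35, -64, 47) = -64
y (Vik): min(56, 66) = 56
z (Vik): min(41, 36, -1) = -1
f (Eve): max(-64, 56, -1) = 56
Q (Vik): min(-54, 74, 56) = -54
top (Eve): max(29, -54) = 29
Eve at top wants the highest of {P=29, Q=-54}, so chooses P.

P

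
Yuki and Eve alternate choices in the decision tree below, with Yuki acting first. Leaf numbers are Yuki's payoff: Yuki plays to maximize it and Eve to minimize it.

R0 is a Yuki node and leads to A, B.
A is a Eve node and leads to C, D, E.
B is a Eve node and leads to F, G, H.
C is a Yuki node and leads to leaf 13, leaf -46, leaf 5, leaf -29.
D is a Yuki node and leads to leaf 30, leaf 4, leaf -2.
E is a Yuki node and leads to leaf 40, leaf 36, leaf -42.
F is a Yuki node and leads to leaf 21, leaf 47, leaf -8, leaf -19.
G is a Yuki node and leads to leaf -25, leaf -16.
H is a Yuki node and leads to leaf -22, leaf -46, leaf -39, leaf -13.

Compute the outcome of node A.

C (Yuki): max(13, -46, 5, -29) = 13
D (Yuki): max(30, 4, -2) = 30
E (Yuki): max(40, 36, -42) = 40
A (Eve): min(13, 30, 40) = 13

13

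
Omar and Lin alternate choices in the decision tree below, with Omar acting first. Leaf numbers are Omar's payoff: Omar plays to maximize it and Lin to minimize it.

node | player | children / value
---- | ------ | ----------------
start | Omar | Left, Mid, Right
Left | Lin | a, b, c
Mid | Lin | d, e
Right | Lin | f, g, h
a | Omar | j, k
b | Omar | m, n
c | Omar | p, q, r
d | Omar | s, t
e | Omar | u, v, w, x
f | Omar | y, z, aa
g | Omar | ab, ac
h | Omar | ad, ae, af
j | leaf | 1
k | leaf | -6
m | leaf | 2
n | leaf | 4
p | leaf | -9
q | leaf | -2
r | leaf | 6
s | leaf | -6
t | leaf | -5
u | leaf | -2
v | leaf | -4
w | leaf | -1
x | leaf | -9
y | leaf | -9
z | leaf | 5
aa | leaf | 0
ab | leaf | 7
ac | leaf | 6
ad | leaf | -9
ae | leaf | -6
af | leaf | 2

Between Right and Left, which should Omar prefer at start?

Right

f (Omar): max(-9, 5, 0) = 5
g (Omar): max(7, 6) = 7
h (Omar): max(-9, -6, 2) = 2
Right (Lin): min(5, 7, 2) = 2
a (Omar): max(1, -6) = 1
b (Omar): max(2, 4) = 4
c (Omar): max(-9, -2, 6) = 6
Left (Lin): min(1, 4, 6) = 1
Omar prefers the higher value; Right=2, Left=1. Right is better since 2 > 1.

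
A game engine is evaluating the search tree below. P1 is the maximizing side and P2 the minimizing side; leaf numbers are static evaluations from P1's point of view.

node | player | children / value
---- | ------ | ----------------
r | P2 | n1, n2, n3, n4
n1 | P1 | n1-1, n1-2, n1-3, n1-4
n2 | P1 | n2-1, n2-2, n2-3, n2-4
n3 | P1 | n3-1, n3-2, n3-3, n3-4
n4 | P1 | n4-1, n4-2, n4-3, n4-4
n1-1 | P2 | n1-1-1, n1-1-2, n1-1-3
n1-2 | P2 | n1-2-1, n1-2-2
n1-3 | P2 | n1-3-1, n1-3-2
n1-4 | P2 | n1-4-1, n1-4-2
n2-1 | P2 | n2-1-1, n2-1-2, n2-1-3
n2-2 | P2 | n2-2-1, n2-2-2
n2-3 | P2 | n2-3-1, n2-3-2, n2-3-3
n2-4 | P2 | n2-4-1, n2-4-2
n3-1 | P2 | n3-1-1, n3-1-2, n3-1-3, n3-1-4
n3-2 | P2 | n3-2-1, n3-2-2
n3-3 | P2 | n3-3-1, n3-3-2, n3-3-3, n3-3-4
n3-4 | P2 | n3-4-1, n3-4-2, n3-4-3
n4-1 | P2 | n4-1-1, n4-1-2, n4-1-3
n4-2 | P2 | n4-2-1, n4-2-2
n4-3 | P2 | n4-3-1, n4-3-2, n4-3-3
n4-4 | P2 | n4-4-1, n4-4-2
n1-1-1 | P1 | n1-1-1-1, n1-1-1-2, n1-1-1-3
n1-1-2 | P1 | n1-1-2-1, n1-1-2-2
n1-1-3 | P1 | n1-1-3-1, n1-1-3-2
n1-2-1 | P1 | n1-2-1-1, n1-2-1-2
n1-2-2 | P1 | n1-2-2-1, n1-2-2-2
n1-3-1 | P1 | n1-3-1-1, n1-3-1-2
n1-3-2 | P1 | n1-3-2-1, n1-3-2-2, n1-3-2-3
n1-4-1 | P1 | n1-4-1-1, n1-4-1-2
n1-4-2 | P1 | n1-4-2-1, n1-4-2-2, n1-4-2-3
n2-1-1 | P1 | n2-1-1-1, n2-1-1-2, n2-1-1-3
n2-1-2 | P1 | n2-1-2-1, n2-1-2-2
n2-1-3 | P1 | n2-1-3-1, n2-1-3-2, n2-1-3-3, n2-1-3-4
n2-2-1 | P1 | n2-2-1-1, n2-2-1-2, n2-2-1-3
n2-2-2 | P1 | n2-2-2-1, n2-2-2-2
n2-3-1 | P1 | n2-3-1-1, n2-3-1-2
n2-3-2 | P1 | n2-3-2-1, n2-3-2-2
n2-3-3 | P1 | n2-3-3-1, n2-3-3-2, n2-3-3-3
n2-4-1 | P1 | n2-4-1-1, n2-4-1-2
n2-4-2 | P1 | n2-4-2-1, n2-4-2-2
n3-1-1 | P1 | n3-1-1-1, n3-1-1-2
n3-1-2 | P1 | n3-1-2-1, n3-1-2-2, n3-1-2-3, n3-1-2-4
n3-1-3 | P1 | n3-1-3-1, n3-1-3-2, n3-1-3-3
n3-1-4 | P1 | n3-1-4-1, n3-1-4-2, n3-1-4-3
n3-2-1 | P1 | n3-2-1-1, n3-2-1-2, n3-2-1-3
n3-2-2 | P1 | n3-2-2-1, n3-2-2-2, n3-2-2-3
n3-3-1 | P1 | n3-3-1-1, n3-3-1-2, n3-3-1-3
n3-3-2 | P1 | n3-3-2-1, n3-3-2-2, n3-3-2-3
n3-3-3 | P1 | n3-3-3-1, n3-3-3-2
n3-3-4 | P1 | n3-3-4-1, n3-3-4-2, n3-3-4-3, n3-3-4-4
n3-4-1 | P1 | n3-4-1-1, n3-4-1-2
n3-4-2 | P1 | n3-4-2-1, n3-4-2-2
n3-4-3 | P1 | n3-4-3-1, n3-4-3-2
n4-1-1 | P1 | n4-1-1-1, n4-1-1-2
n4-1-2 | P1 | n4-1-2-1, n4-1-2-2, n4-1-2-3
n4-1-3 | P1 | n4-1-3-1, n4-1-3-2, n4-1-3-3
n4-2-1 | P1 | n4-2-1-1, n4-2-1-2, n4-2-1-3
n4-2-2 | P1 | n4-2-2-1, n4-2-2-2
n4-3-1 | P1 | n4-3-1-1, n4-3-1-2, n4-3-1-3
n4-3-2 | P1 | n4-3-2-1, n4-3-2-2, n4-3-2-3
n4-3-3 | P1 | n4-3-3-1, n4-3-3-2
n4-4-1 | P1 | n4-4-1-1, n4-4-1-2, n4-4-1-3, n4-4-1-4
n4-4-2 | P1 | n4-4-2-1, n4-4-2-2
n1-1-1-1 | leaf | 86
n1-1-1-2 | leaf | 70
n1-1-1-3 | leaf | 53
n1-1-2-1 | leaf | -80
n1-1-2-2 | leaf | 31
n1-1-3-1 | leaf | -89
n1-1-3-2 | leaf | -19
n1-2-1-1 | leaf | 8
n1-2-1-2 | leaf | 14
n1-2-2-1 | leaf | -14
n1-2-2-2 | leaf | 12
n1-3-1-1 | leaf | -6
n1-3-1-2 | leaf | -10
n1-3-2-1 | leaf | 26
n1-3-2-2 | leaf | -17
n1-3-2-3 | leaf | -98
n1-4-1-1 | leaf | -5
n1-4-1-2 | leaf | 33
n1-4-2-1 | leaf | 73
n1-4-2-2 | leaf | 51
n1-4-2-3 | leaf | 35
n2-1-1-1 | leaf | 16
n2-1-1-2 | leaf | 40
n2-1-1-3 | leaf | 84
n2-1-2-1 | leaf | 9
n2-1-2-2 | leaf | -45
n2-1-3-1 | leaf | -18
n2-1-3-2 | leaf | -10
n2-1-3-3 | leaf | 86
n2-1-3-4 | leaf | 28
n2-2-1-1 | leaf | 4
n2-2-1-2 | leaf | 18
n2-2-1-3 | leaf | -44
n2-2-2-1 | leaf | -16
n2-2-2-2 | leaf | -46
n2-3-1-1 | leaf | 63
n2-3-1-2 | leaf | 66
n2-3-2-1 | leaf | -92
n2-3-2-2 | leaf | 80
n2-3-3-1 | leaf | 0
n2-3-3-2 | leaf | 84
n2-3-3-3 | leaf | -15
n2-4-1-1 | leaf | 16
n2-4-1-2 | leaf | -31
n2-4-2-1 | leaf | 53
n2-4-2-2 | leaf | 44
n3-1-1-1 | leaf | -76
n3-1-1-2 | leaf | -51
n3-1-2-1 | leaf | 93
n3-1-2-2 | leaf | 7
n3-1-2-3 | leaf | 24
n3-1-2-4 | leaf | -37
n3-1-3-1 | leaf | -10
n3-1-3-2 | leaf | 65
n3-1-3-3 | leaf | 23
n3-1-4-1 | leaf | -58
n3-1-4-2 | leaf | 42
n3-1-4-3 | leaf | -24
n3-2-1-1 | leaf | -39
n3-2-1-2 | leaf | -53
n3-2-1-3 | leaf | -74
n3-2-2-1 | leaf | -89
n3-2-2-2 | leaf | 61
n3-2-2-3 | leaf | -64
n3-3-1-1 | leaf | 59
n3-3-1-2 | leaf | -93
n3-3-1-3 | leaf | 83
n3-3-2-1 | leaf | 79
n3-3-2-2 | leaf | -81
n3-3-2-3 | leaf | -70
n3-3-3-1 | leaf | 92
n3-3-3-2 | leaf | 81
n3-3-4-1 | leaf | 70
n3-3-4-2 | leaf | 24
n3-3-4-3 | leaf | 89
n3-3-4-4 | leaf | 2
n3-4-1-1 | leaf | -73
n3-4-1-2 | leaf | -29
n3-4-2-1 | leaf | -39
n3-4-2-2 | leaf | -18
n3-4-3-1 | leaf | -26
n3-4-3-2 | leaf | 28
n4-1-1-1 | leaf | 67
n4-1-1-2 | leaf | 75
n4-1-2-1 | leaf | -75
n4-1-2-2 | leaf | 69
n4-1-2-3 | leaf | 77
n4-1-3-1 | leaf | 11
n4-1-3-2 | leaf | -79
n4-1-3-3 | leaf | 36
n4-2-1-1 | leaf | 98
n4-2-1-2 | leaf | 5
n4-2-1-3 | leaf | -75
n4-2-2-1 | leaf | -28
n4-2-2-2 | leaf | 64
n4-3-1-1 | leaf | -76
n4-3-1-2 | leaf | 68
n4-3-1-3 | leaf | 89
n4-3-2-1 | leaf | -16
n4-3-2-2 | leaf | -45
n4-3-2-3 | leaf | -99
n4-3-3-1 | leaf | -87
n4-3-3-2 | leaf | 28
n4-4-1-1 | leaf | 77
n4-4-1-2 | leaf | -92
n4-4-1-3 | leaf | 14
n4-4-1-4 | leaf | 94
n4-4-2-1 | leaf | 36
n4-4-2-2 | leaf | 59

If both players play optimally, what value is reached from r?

33

n1-1-1 (P1): max(86, 70, 53) = 86
n1-1-2 (P1): max(-80, 31) = 31
n1-1-3 (P1): max(-89, -19) = -19
n1-1 (P2): min(86, 31, -19) = -19
n1-2-1 (P1): max(8, 14) = 14
n1-2-2 (P1): max(-14, 12) = 12
n1-2 (P2): min(14, 12) = 12
n1-3-1 (P1): max(-6, -10) = -6
n1-3-2 (P1): max(26, -17, -98) = 26
n1-3 (P2): min(-6, 26) = -6
n1-4-1 (P1): max(-5, 33) = 33
n1-4-2 (P1): max(73, 51, 35) = 73
n1-4 (P2): min(33, 73) = 33
n1 (P1): max(-19, 12, -6, 33) = 33
n2-1-1 (P1): max(16, 40, 84) = 84
n2-1-2 (P1): max(9, -45) = 9
n2-1-3 (P1): max(-18, -10, 86, 28) = 86
n2-1 (P2): min(84, 9, 86) = 9
n2-2-1 (P1): max(4, 18, -44) = 18
n2-2-2 (P1): max(-16, -46) = -16
n2-2 (P2): min(18, -16) = -16
n2-3-1 (P1): max(63, 66) = 66
n2-3-2 (P1): max(-92, 80) = 80
n2-3-3 (P1): max(0, 84, -15) = 84
n2-3 (P2): min(66, 80, 84) = 66
n2-4-1 (P1): max(16, -31) = 16
n2-4-2 (P1): max(53, 44) = 53
n2-4 (P2): min(16, 53) = 16
n2 (P1): max(9, -16, 66, 16) = 66
n3-1-1 (P1): max(-76, -51) = -51
n3-1-2 (P1): max(93, 7, 24, -37) = 93
n3-1-3 (P1): max(-10, 65, 23) = 65
n3-1-4 (P1): max(-58, 42, -24) = 42
n3-1 (P2): min(-51, 93, 65, 42) = -51
n3-2-1 (P1): max(-39, -53, -74) = -39
n3-2-2 (P1): max(-89, 61, -64) = 61
n3-2 (P2): min(-39, 61) = -39
n3-3-1 (P1): max(59, -93, 83) = 83
n3-3-2 (P1): max(79, -81, -70) = 79
n3-3-3 (P1): max(92, 81) = 92
n3-3-4 (P1): max(70, 24, 89, 2) = 89
n3-3 (P2): min(83, 79, 92, 89) = 79
n3-4-1 (P1): max(-73, -29) = -29
n3-4-2 (P1): max(-39, -18) = -18
n3-4-3 (P1): max(-26, 28) = 28
n3-4 (P2): min(-29, -18, 28) = -29
n3 (P1): max(-51, -39, 79, -29) = 79
n4-1-1 (P1): max(67, 75) = 75
n4-1-2 (P1): max(-75, 69, 77) = 77
n4-1-3 (P1): max(11, -79, 36) = 36
n4-1 (P2): min(75, 77, 36) = 36
n4-2-1 (P1): max(98, 5, -75) = 98
n4-2-2 (P1): max(-28, 64) = 64
n4-2 (P2): min(98, 64) = 64
n4-3-1 (P1): max(-76, 68, 89) = 89
n4-3-2 (P1): max(-16, -45, -99) = -16
n4-3-3 (P1): max(-87, 28) = 28
n4-3 (P2): min(89, -16, 28) = -16
n4-4-1 (P1): max(77, -92, 14, 94) = 94
n4-4-2 (P1): max(36, 59) = 59
n4-4 (P2): min(94, 59) = 59
n4 (P1): max(36, 64, -16, 59) = 64
r (P2): min(33, 66, 79, 64) = 33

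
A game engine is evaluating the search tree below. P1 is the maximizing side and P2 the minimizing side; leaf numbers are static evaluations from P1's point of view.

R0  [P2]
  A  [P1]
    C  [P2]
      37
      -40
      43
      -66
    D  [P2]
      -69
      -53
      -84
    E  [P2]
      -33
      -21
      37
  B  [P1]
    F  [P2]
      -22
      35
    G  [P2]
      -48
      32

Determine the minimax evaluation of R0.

C (P2): min(37, -40, 43, -66) = -66
D (P2): min(-69, -53, -84) = -84
E (P2): min(-33, -21, 37) = -33
A (P1): max(-66, -84, -33) = -33
F (P2): min(-22, 35) = -22
G (P2): min(-48, 32) = -48
B (P1): max(-22, -48) = -22
R0 (P2): min(-33, -22) = -33

-33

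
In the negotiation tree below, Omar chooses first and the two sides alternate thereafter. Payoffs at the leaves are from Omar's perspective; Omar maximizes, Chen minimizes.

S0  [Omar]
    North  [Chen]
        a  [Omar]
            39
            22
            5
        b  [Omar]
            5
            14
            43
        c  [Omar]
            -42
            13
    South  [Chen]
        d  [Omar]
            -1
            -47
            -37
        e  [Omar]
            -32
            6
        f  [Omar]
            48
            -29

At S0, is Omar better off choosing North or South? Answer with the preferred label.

North

a (Omar): max(39, 22, 5) = 39
b (Omar): max(5, 14, 43) = 43
c (Omar): max(-42, 13) = 13
North (Chen): min(39, 43, 13) = 13
d (Omar): max(-1, -47, -37) = -1
e (Omar): max(-32, 6) = 6
f (Omar): max(48, -29) = 48
South (Chen): min(-1, 6, 48) = -1
Omar prefers the higher value; North=13, South=-1. North is better since 13 > -1.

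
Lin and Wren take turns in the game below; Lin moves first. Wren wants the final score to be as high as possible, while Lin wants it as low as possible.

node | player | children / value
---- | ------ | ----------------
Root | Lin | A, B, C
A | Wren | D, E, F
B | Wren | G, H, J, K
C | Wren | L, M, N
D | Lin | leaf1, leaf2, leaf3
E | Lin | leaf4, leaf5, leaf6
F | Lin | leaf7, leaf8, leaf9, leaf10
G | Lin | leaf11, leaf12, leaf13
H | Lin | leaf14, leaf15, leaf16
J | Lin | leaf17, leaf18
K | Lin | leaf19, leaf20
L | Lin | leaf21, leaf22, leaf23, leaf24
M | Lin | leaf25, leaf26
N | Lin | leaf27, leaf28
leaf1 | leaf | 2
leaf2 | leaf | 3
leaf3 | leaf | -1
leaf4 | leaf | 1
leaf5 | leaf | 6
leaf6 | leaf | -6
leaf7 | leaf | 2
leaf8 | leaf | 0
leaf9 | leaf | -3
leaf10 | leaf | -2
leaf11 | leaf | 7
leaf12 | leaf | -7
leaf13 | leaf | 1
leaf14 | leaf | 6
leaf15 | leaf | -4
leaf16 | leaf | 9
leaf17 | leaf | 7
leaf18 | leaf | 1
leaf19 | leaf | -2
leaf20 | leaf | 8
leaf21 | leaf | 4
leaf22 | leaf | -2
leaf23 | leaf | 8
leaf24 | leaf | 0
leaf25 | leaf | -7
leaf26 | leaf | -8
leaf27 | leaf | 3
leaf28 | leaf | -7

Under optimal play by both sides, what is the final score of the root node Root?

D (Lin): min(2, 3, -1) = -1
E (Lin): min(1, 6, -6) = -6
F (Lin): min(2, 0, -3, -2) = -3
A (Wren): max(-1, -6, -3) = -1
G (Lin): min(7, -7, 1) = -7
H (Lin): min(6, -4, 9) = -4
J (Lin): min(7, 1) = 1
K (Lin): min(-2, 8) = -2
B (Wren): max(-7, -4, 1, -2) = 1
L (Lin): min(4, -2, 8, 0) = -2
M (Lin): min(-7, -8) = -8
N (Lin): min(3, -7) = -7
C (Wren): max(-2, -8, -7) = -2
Root (Lin): min(-1, 1, -2) = -2

-2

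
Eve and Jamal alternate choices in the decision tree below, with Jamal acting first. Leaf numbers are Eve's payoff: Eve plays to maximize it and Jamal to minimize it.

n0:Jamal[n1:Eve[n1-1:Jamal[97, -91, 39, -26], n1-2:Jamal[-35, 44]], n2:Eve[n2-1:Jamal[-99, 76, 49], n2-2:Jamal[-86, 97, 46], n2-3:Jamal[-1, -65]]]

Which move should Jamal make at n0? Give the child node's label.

n1-1 (Jamal): min(97, -91, 39, -26) = -91
n1-2 (Jamal): min(-35, 44) = -35
n1 (Eve): max(-91, -35) = -35
n2-1 (Jamal): min(-99, 76, 49) = -99
n2-2 (Jamal): min(-86, 97, 46) = -86
n2-3 (Jamal): min(-1, -65) = -65
n2 (Eve): max(-99, -86, -65) = -65
n0 (Jamal): min(-35, -65) = -65
Jamal at n0 wants the lowest of {n1=-35, n2=-65}, so chooses n2.

n2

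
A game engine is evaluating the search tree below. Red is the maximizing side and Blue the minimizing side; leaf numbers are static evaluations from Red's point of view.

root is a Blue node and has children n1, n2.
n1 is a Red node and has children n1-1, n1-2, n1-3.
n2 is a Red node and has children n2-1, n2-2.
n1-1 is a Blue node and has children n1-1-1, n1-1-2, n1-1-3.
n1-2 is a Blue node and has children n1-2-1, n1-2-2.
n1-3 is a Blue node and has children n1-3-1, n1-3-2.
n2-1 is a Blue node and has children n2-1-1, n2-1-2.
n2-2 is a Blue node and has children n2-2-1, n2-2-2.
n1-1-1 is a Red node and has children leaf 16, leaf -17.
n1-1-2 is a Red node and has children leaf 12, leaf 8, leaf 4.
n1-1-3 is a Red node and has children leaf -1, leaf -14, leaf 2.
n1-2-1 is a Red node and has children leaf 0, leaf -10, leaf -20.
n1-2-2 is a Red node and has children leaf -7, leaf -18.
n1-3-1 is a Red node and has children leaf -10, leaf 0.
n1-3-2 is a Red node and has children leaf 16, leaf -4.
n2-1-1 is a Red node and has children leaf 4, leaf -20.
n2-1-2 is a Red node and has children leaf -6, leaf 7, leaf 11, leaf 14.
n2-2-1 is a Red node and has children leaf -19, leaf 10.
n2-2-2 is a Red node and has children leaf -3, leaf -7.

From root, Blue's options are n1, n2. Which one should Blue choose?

n1

n1-1-1 (Red): max(16, -17) = 16
n1-1-2 (Red): max(12, 8, 4) = 12
n1-1-3 (Red): max(-1, -14, 2) = 2
n1-1 (Blue): min(16, 12, 2) = 2
n1-2-1 (Red): max(0, -10, -20) = 0
n1-2-2 (Red): max(-7, -18) = -7
n1-2 (Blue): min(0, -7) = -7
n1-3-1 (Red): max(-10, 0) = 0
n1-3-2 (Red): max(16, -4) = 16
n1-3 (Blue): min(0, 16) = 0
n1 (Red): max(2, -7, 0) = 2
n2-1-1 (Red): max(4, -20) = 4
n2-1-2 (Red): max(-6, 7, 11, 14) = 14
n2-1 (Blue): min(4, 14) = 4
n2-2-1 (Red): max(-19, 10) = 10
n2-2-2 (Red): max(-3, -7) = -3
n2-2 (Blue): min(10, -3) = -3
n2 (Red): max(4, -3) = 4
root (Blue): min(2, 4) = 2
Blue at root wants the lowest of {n1=2, n2=4}, so chooses n1.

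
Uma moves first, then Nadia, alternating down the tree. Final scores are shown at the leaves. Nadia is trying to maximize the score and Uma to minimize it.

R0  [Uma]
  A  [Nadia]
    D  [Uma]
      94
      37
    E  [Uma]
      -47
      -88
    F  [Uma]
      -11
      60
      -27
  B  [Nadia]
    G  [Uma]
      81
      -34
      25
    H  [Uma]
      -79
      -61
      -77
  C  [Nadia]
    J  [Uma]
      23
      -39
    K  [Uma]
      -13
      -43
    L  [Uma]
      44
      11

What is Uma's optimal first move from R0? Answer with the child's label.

B

D (Uma): min(94, 37) = 37
E (Uma): min(-47, -88) = -88
F (Uma): min(-11, 60, -27) = -27
A (Nadia): max(37, -88, -27) = 37
G (Uma): min(81, -34, 25) = -34
H (Uma): min(-79, -61, -77) = -79
B (Nadia): max(-34, -79) = -34
J (Uma): min(23, -39) = -39
K (Uma): min(-13, -43) = -43
L (Uma): min(44, 11) = 11
C (Nadia): max(-39, -43, 11) = 11
R0 (Uma): min(37, -34, 11) = -34
Uma at R0 wants the lowest of {A=37, B=-34, C=11}, so chooses B.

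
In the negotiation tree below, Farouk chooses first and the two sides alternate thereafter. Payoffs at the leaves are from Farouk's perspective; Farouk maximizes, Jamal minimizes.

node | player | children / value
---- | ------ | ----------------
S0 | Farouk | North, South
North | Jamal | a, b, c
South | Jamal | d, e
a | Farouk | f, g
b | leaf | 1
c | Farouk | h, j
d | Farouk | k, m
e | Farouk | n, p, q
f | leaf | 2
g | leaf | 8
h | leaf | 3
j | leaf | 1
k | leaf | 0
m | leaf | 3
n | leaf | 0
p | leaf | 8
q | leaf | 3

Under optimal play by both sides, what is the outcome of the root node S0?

3

a (Farouk): max(2, 8) = 8
c (Farouk): max(3, 1) = 3
North (Jamal): min(8, 1, 3) = 1
d (Farouk): max(0, 3) = 3
e (Farouk): max(0, 8, 3) = 8
South (Jamal): min(3, 8) = 3
S0 (Farouk): max(1, 3) = 3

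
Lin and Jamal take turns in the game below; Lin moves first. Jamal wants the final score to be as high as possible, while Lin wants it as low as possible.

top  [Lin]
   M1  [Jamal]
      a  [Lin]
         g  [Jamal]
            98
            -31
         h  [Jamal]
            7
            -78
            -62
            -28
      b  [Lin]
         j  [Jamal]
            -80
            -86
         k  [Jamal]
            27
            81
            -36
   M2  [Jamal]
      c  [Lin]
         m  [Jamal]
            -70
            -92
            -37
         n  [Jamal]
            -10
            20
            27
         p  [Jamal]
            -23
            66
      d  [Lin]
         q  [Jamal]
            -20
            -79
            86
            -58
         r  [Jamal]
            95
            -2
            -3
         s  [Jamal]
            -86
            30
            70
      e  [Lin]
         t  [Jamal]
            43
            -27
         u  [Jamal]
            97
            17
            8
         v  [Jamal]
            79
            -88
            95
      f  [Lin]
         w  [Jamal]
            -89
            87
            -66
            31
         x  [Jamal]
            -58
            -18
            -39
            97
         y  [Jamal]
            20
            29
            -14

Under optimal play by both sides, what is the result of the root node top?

7

g (Jamal): max(98, -31) = 98
h (Jamal): max(7, -78, -62, -28) = 7
a (Lin): min(98, 7) = 7
j (Jamal): max(-80, -86) = -80
k (Jamal): max(27, 81, -36) = 81
b (Lin): min(-80, 81) = -80
M1 (Jamal): max(7, -80) = 7
m (Jamal): max(-70, -92, -37) = -37
n (Jamal): max(-10, 20, 27) = 27
p (Jamal): max(-23, 66) = 66
c (Lin): min(-37, 27, 66) = -37
q (Jamal): max(-20, -79, 86, -58) = 86
r (Jamal): max(95, -2, -3) = 95
s (Jamal): max(-86, 30, 70) = 70
d (Lin): min(86, 95, 70) = 70
t (Jamal): max(43, -27) = 43
u (Jamal): max(97, 17, 8) = 97
v (Jamal): max(79, -88, 95) = 95
e (Lin): min(43, 97, 95) = 43
w (Jamal): max(-89, 87, -66, 31) = 87
x (Jamal): max(-58, -18, -39, 97) = 97
y (Jamal): max(20, 29, -14) = 29
f (Lin): min(87, 97, 29) = 29
M2 (Jamal): max(-37, 70, 43, 29) = 70
top (Lin): min(7, 70) = 7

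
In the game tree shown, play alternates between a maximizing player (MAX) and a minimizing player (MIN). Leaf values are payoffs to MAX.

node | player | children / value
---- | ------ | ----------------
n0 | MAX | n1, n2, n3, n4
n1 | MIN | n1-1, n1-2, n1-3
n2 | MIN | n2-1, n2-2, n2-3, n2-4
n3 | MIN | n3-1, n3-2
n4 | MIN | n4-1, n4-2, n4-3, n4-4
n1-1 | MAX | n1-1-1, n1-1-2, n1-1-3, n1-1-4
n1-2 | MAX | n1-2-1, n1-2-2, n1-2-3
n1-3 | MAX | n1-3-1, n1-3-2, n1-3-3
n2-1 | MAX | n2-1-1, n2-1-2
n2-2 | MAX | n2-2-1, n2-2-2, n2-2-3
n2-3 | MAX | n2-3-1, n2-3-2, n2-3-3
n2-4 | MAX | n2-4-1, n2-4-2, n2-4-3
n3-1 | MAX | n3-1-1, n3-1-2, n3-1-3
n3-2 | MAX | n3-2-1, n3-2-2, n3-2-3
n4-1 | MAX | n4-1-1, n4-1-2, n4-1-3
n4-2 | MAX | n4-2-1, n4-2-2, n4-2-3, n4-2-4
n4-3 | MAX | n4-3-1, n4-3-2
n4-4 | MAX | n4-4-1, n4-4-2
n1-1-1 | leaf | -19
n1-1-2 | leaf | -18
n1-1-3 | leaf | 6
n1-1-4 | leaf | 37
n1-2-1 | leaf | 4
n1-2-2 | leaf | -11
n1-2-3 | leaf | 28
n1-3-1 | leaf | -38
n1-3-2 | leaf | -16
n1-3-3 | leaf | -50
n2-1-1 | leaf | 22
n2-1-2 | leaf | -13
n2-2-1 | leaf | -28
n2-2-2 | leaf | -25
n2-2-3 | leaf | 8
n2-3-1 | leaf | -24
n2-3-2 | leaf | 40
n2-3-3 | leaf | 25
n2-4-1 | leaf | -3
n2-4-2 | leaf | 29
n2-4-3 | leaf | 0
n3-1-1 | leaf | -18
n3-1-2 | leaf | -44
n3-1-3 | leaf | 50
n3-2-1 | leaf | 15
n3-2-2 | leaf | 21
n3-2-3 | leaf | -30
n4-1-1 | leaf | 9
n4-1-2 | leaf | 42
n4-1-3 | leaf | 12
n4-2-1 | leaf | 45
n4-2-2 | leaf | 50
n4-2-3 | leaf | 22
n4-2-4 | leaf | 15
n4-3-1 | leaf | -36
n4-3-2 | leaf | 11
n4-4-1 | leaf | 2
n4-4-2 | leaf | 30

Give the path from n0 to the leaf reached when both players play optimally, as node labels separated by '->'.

n0 -> n3 -> n3-2 -> n3-2-2

n1-1 (MAX): max(-19, -18, 6, 37) = 37
n1-2 (MAX): max(4, -11, 28) = 28
n1-3 (MAX): max(-38, -16, -50) = -16
n1 (MIN): min(37, 28, -16) = -16
n2-1 (MAX): max(22, -13) = 22
n2-2 (MAX): max(-28, -25, 8) = 8
n2-3 (MAX): max(-24, 40, 25) = 40
n2-4 (MAX): max(-3, 29, 0) = 29
n2 (MIN): min(22, 8, 40, 29) = 8
n3-1 (MAX): max(-18, -44, 50) = 50
n3-2 (MAX): max(15, 21, -30) = 21
n3 (MIN): min(50, 21) = 21
n4-1 (MAX): max(9, 42, 12) = 42
n4-2 (MAX): max(45, 50, 22, 15) = 50
n4-3 (MAX): max(-36, 11) = 11
n4-4 (MAX): max(2, 30) = 30
n4 (MIN): min(42, 50, 11, 30) = 11
n0 (MAX): max(-16, 8, 21, 11) = 21
At n0, MAX picks n3 (highest: 21).
At n3, MIN picks n3-2 (lowest: 21).
At n3-2, MAX picks n3-2-2 (highest: 21).
Terminal value 21.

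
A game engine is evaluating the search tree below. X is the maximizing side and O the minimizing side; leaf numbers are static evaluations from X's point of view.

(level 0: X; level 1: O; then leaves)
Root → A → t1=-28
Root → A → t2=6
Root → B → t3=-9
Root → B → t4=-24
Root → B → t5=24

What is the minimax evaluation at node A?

A (O): min(-28, 6) = -28

-28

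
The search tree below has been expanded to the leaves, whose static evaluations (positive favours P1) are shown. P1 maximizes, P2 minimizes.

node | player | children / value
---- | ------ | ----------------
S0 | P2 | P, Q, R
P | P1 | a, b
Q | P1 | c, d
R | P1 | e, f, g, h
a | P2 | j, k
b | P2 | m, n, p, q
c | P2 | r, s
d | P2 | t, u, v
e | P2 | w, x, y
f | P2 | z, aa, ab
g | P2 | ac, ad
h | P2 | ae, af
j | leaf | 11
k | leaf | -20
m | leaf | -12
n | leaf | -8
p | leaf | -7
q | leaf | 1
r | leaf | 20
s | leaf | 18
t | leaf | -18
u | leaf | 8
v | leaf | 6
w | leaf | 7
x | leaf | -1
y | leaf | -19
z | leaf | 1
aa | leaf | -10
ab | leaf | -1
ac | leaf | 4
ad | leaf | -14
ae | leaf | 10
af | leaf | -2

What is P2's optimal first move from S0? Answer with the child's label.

a (P2): min(11, -20) = -20
b (P2): min(-12, -8, -7, 1) = -12
P (P1): max(-20, -12) = -12
c (P2): min(20, 18) = 18
d (P2): min(-18, 8, 6) = -18
Q (P1): max(18, -18) = 18
e (P2): min(7, -1, -19) = -19
f (P2): min(1, -10, -1) = -10
g (P2): min(4, -14) = -14
h (P2): min(10, -2) = -2
R (P1): max(-19, -10, -14, -2) = -2
S0 (P2): min(-12, 18, -2) = -12
P2 at S0 wants the lowest of {P=-12, Q=18, R=-2}, so chooses P.

P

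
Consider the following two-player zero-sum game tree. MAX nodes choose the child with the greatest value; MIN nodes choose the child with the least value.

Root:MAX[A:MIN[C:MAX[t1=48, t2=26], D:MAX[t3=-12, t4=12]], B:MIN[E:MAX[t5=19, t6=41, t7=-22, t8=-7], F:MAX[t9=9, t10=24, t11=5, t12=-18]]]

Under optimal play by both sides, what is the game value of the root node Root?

24

C (MAX): max(48, 26) = 48
D (MAX): max(-12, 12) = 12
A (MIN): min(48, 12) = 12
E (MAX): max(19, 41, -22, -7) = 41
F (MAX): max(9, 24, 5, -18) = 24
B (MIN): min(41, 24) = 24
Root (MAX): max(12, 24) = 24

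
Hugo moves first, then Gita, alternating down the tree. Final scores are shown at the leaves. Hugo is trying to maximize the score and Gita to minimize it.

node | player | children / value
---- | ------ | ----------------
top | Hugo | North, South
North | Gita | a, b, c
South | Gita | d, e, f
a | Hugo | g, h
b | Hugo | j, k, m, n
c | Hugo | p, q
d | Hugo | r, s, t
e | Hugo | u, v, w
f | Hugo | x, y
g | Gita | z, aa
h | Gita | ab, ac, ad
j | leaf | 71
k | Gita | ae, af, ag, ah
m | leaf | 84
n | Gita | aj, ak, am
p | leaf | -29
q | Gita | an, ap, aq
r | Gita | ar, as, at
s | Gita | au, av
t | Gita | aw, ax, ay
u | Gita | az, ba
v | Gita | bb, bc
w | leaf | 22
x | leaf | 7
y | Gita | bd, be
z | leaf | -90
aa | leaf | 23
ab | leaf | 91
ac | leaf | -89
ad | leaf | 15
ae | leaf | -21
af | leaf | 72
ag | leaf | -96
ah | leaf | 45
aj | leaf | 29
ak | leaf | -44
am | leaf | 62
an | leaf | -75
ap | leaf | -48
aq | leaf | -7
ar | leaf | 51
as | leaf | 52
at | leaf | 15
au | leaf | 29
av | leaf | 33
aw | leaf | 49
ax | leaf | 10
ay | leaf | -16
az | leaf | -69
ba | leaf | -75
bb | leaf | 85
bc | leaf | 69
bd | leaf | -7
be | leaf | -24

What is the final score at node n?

n (Gita): min(29, -44, 62) = -44

-44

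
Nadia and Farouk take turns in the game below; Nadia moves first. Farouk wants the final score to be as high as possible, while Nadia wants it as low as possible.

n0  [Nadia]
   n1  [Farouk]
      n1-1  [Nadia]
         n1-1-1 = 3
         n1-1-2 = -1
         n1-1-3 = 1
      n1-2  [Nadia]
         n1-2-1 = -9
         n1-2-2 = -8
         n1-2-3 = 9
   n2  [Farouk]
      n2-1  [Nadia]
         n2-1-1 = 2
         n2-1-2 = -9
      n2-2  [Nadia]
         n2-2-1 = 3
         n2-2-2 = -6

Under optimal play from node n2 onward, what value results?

n2-1 (Nadia): min(2, -9) = -9
n2-2 (Nadia): min(3, -6) = -6
n2 (Farouk): max(-9, -6) = -6

-6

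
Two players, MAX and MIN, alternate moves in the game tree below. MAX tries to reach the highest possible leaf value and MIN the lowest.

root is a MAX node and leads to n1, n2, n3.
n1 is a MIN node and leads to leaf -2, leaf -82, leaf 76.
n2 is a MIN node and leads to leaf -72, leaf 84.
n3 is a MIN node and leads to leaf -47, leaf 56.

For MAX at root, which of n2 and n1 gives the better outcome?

n2 (MIN): min(-72, 84) = -72
n1 (MIN): min(-2, -82, 76) = -82
MAX prefers the higher value; n2=-72, n1=-82. n2 is better since -72 > -82.

n2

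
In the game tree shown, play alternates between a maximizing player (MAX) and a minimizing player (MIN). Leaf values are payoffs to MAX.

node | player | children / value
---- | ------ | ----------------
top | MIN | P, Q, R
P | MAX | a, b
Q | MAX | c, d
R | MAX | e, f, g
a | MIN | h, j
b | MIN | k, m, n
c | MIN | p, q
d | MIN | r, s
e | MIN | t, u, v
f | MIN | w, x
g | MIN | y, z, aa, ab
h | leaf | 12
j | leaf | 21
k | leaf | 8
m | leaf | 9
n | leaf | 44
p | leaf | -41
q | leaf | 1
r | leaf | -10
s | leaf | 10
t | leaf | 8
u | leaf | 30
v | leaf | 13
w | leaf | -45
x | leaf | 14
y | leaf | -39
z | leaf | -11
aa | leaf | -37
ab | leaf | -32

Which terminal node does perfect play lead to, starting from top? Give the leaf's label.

r

a (MIN): min(12, 21) = 12
b (MIN): min(8, 9, 44) = 8
P (MAX): max(12, 8) = 12
c (MIN): min(-41, 1) = -41
d (MIN): min(-10, 10) = -10
Q (MAX): max(-41, -10) = -10
e (MIN): min(8, 30, 13) = 8
f (MIN): min(-45, 14) = -45
g (MIN): min(-39, -11, -37, -32) = -39
R (MAX): max(8, -45, -39) = 8
top (MIN): min(12, -10, 8) = -10
At top, MIN picks Q (lowest: -10).
At Q, MAX picks d (highest: -10).
At d, MIN picks r (lowest: -10).
Terminal value -10.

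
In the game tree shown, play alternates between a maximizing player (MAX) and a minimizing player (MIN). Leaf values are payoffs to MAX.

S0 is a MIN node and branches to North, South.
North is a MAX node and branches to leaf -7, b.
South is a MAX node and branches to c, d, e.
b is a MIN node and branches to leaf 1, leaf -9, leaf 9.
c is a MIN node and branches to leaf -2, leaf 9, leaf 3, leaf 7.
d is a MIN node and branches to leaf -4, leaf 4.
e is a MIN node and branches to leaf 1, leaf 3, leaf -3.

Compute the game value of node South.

-2

c (MIN): min(-2, 9, 3, 7) = -2
d (MIN): min(-4, 4) = -4
e (MIN): min(1, 3, -3) = -3
South (MAX): max(-2, -4, -3) = -2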